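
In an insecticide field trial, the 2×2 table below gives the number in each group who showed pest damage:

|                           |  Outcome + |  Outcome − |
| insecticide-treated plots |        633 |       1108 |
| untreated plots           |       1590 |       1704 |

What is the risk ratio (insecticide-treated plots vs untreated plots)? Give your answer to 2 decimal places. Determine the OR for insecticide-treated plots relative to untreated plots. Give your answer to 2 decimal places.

RR = 0.75; OR = 0.61

risk, insecticide-treated plots = 633/1741 = 0.3636
risk, untreated plots = 1590/3294 = 0.4827
RR = 0.3636 / 0.4827 = 0.75
odds, insecticide-treated plots = 633/1108 = 0.5713
odds, untreated plots = 1590/1704 = 0.9331
OR = 0.5713 / 0.9331 = 0.61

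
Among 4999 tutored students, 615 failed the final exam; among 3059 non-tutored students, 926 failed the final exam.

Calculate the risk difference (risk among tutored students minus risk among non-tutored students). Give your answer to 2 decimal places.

-0.18

risk, tutored students = 615/4999 = 0.1230
risk, non-tutored students = 926/3059 = 0.3027
risk difference = 0.1230 − 0.3027 = -0.18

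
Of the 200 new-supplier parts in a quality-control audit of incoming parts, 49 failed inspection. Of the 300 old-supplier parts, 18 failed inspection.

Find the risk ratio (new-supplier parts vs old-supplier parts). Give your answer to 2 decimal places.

RR = 4.08

risk, new-supplier parts = 49/200 = 0.2450
risk, old-supplier parts = 18/300 = 0.0600
RR = 0.2450 / 0.0600 = 4.08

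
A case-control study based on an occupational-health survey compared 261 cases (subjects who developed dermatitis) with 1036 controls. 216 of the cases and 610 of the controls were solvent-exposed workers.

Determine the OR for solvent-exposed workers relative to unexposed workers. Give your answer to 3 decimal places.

OR = (216 × 426) / (610 × 45) = 92016/27450 ≈ 3.352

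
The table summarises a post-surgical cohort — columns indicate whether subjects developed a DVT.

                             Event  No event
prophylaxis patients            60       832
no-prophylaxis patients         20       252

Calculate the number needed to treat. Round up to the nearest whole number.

160

risk, prophylaxis patients = 60/892 = 0.067265
risk, no-prophylaxis patients = 20/272 = 0.073529
absolute risk difference = 0.006265
1 / 0.006265 = 159.617 → round up → 160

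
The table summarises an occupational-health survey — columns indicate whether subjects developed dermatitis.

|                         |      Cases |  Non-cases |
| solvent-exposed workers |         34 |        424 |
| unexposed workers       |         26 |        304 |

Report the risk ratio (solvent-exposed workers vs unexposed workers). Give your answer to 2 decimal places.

risk, solvent-exposed workers = 34/458 = 0.0742
risk, unexposed workers = 26/330 = 0.0788
RR = 0.0742 / 0.0788 = 0.94

0.94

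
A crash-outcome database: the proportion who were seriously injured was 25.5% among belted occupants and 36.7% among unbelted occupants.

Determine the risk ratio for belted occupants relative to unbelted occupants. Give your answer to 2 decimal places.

RR = 0.2550 / 0.3670 = 0.69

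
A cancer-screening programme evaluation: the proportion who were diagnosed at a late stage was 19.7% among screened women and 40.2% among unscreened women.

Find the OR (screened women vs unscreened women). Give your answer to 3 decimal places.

odds, screened women = 0.1970/0.8030 = 0.2453
odds, unscreened women = 0.4020/0.5980 = 0.6722
OR = 0.2453 / 0.6722 = 0.365

OR = 0.365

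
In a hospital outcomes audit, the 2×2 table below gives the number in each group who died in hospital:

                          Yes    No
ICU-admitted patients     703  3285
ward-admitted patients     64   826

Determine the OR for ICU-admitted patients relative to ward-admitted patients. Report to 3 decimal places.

OR = (703 × 826) / (3285 × 64) = 580678/210240 ≈ 2.762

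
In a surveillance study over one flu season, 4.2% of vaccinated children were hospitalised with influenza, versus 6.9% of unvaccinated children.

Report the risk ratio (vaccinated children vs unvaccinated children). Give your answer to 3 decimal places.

RR = 0.04200 / 0.06900 = 0.609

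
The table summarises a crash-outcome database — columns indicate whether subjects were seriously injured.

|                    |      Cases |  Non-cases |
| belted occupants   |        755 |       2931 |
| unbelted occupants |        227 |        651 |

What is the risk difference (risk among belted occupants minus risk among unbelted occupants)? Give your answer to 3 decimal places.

-0.054

risk, belted occupants = 755/3686 = 0.2048
risk, unbelted occupants = 227/878 = 0.2585
risk difference = 0.2048 − 0.2585 = -0.054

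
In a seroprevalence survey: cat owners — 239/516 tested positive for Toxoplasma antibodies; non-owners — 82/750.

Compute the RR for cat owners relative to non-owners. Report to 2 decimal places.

risk, cat owners = 239/516 = 0.4632
risk, non-owners = 82/750 = 0.1093
RR = 0.4632 / 0.1093 = 4.24

RR = 4.24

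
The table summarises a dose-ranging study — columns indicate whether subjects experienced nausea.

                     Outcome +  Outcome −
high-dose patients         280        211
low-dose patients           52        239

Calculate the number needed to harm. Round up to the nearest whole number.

NNH: 3

risk, high-dose patients = 280/491 = 0.570265
risk, low-dose patients = 52/291 = 0.178694
absolute risk difference = 0.391571
1 / 0.391571 = 2.554 → round up → 3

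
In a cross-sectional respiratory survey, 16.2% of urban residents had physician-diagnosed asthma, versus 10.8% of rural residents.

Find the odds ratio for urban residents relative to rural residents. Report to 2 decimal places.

odds, urban residents = 0.1620/0.8380 = 0.1933
odds, rural residents = 0.1080/0.8920 = 0.1211
OR = 0.1933 / 0.1211 = 1.60

OR = 1.60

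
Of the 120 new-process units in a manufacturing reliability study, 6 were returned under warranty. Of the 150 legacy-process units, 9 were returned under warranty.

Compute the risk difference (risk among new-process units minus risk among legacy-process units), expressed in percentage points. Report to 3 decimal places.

-1.000

risk, new-process units = 6/120 = 0.0500
risk, legacy-process units = 9/150 = 0.0600
risk difference = 0.0500 − 0.0600 = -0.0100 → -1.000 percentage points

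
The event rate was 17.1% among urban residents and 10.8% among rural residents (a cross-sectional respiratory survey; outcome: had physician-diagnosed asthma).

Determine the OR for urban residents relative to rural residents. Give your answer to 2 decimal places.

odds, urban residents = 0.1710/0.8290 = 0.2063
odds, rural residents = 0.1080/0.8920 = 0.1211
OR = 0.2063 / 0.1211 = 1.70

OR = 1.70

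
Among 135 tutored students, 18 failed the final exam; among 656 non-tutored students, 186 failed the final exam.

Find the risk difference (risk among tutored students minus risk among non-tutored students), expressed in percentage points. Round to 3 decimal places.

RD: -15.020

risk, tutored students = 18/135 = 0.1333
risk, non-tutored students = 186/656 = 0.2835
risk difference = 0.1333 − 0.2835 = -0.1502 → -15.020 percentage points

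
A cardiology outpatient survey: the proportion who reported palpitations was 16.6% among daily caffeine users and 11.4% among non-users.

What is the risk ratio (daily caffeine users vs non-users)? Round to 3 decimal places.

RR = 0.1660 / 0.1140 = 1.456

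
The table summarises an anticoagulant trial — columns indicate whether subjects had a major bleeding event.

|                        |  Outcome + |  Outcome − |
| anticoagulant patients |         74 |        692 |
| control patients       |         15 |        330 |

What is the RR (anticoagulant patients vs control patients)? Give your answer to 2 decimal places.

risk, anticoagulant patients = 74/766 = 0.09661
risk, control patients = 15/345 = 0.04348
RR = 0.09661 / 0.04348 = 2.22

RR = 2.22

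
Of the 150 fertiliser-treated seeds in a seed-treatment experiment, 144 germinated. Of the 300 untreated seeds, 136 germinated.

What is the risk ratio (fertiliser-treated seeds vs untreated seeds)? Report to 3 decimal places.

2.118

risk, fertiliser-treated seeds = 144/150 = 0.9600
risk, untreated seeds = 136/300 = 0.4533
RR = 0.9600 / 0.4533 = 2.118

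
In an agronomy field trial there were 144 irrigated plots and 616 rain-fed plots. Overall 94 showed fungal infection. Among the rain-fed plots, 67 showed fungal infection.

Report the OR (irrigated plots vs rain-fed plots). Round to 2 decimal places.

irrigated plots with the outcome: 94 − 67 = 27
irrigated plots without the outcome: 144 − 27 = 117
rain-fed plots without the outcome: 616 − 67 = 549
OR = (27 × 549) / (117 × 67) = 14823/7839 ≈ 1.89

OR: 1.89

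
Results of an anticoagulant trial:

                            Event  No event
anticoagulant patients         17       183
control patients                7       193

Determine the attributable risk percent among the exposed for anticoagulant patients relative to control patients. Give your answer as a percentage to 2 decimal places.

risk, anticoagulant patients = 17/200 = 0.08500
risk, control patients = 7/200 = 0.03500
AR% = (0.08500 − 0.03500) / 0.08500 = 0.5882 → 58.82%

58.82%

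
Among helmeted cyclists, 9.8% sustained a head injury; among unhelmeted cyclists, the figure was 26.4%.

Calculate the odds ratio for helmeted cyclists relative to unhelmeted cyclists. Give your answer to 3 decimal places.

odds, helmeted cyclists = 0.0980/0.9020 = 0.1086
odds, unhelmeted cyclists = 0.2640/0.7360 = 0.3587
OR = 0.1086 / 0.3587 = 0.303

0.303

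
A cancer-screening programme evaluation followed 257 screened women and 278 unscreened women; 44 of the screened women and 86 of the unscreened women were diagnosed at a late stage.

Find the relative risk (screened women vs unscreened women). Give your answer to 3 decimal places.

risk, screened women = 44/257 = 0.1712
risk, unscreened women = 86/278 = 0.3094
RR = 0.1712 / 0.3094 = 0.553

0.553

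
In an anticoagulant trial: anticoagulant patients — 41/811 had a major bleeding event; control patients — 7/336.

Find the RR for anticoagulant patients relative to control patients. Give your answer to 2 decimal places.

2.43

risk, anticoagulant patients = 41/811 = 0.05055
risk, control patients = 7/336 = 0.02083
RR = 0.05055 / 0.02083 = 2.43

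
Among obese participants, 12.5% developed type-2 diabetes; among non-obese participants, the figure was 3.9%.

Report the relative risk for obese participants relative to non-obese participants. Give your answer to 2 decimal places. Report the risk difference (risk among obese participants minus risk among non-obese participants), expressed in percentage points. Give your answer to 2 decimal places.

RR = 0.12500 / 0.03900 = 3.21
risk difference = 0.12500 − 0.03900 = 0.08600 → 8.60 percentage points

RR = 3.21; RD = 8.60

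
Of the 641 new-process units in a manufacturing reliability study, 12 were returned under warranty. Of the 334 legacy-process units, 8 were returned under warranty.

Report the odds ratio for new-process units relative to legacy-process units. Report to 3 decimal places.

OR = (12 × 326) / (629 × 8) = 3912/5032 ≈ 0.777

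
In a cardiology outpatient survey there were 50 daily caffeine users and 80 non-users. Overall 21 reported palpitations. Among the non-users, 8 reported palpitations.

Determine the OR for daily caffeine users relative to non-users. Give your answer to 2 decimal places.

OR ≈ 3.16

daily caffeine users with the outcome: 21 − 8 = 13
daily caffeine users without the outcome: 50 − 13 = 37
non-users without the outcome: 80 − 8 = 72
OR = (13 × 72) / (37 × 8) = 936/296 ≈ 3.16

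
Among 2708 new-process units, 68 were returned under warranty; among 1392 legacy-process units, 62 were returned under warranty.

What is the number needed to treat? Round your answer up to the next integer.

NNT ≈ 52

risk, new-process units = 68/2708 = 0.025111
risk, legacy-process units = 62/1392 = 0.044540
absolute risk difference = 0.019429
1 / 0.019429 = 51.469 → round up → 52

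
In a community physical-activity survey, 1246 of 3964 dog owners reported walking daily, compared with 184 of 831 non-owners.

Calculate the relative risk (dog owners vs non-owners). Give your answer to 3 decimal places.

1.420

risk, dog owners = 1246/3964 = 0.3143
risk, non-owners = 184/831 = 0.2214
RR = 0.3143 / 0.2214 = 1.420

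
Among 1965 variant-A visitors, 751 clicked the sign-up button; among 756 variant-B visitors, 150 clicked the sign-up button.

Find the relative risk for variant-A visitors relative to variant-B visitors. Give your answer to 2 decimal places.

1.93

risk, variant-A visitors = 751/1965 = 0.3822
risk, variant-B visitors = 150/756 = 0.1984
RR = 0.3822 / 0.1984 = 1.93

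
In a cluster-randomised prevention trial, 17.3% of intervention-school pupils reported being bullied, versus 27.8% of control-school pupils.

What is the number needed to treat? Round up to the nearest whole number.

absolute risk difference = 0.105000
1 / 0.105000 = 9.524 → round up → 10

NNT: 10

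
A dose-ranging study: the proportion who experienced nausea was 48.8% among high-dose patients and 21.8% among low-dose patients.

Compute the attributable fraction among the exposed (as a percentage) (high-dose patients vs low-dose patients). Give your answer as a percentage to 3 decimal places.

AR% = (0.4880 − 0.2180) / 0.4880 = 0.5533 → 55.328%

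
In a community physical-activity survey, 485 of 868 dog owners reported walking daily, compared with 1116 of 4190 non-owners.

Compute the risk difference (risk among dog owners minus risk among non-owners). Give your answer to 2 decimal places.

risk, dog owners = 485/868 = 0.5588
risk, non-owners = 1116/4190 = 0.2663
risk difference = 0.5588 − 0.2663 = 0.29

0.29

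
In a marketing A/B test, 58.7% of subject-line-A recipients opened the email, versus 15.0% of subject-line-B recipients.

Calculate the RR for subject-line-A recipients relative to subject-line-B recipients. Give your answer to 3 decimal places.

RR = 0.5870 / 0.1500 = 3.913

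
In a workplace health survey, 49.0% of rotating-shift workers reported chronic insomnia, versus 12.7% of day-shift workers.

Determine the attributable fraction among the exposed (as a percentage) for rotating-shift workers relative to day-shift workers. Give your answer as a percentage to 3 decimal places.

AR% = (0.4900 − 0.1270) / 0.4900 = 0.7408 → 74.082%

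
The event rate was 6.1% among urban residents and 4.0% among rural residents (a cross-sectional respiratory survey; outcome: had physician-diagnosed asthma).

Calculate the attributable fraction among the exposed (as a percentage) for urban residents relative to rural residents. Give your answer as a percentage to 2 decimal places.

AR% = (0.06100 − 0.04000) / 0.06100 = 0.3443 → 34.43%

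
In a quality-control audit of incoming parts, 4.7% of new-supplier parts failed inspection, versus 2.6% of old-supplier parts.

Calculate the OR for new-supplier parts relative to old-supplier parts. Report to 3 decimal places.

odds, new-supplier parts = 0.04700/0.95300 = 0.04932
odds, old-supplier parts = 0.02600/0.97400 = 0.02669
OR = 0.04932 / 0.02669 = 1.848

1.848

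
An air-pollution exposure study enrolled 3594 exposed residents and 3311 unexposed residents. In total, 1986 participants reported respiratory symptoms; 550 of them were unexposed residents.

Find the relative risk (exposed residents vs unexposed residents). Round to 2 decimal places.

2.41

exposed residents with the outcome: 1986 − 550 = 1436
exposed residents without the outcome: 3594 − 1436 = 2158
unexposed residents without the outcome: 3311 − 550 = 2761
risk, exposed residents = 1436/3594 = 0.3996
risk, unexposed residents = 550/3311 = 0.1661
RR = 0.3996 / 0.1661 = 2.41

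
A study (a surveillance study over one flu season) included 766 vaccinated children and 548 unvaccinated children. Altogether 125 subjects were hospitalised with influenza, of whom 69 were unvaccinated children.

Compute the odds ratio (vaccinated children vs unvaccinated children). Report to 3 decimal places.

vaccinated children with the outcome: 125 − 69 = 56
vaccinated children without the outcome: 766 − 56 = 710
unvaccinated children without the outcome: 548 − 69 = 479
odds, vaccinated children = 56/710 = 0.0789
odds, unvaccinated children = 69/479 = 0.1441
OR = 0.0789 / 0.1441 = 0.548

0.548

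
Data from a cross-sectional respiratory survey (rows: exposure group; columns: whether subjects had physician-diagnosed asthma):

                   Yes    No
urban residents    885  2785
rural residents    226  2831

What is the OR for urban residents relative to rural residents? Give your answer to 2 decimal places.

3.98

odds, urban residents = 885/2785 = 0.3178
odds, rural residents = 226/2831 = 0.0798
OR = 0.3178 / 0.0798 = 3.98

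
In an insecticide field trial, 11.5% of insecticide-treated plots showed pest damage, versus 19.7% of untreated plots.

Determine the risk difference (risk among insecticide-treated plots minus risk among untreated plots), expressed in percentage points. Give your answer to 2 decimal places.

risk difference = 0.1150 − 0.1970 = -0.0820 → -8.20 percentage points

RD: -8.20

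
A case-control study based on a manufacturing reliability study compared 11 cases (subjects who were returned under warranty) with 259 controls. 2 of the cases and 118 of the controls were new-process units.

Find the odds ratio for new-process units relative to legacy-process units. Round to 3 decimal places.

OR = 0.266

odds, new-process units = 2/118 = 0.01695
odds, legacy-process units = 9/141 = 0.06383
OR = 0.01695 / 0.06383 = 0.266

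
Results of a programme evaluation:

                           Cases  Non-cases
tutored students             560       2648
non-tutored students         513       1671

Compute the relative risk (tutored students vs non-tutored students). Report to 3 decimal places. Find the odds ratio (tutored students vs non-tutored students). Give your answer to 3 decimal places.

RR = 0.743; OR = 0.689

risk, tutored students = 560/3208 = 0.1746
risk, non-tutored students = 513/2184 = 0.2349
RR = 0.1746 / 0.2349 = 0.743
OR = (560 × 1671) / (2648 × 513) = 935760/1358424 ≈ 0.689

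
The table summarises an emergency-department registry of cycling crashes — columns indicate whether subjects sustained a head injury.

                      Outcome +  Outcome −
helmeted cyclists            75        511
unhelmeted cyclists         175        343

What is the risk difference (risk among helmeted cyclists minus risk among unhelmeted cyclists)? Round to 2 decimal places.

risk, helmeted cyclists = 75/586 = 0.1280
risk, unhelmeted cyclists = 175/518 = 0.3378
risk difference = 0.1280 − 0.3378 = -0.21

RD: -0.21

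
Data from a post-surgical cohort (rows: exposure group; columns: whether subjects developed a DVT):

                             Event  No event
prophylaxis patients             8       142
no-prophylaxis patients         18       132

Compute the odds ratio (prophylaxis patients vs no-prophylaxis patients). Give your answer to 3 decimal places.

OR = (8 × 132) / (142 × 18) = 1056/2556 ≈ 0.413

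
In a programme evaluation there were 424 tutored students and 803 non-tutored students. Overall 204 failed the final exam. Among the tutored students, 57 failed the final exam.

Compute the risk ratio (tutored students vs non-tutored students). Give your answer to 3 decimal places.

tutored students without the outcome: 424 − 57 = 367
non-tutored students with the outcome: 204 − 57 = 147
non-tutored students without the outcome: 803 − 147 = 656
risk, tutored students = 57/424 = 0.1344
risk, non-tutored students = 147/803 = 0.1831
RR = 0.1344 / 0.1831 = 0.734

RR ≈ 0.734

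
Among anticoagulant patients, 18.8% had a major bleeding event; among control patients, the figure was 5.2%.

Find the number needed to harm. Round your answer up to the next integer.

NNH = 8

absolute risk difference = 0.136000
1 / 0.136000 = 7.353 → round up → 8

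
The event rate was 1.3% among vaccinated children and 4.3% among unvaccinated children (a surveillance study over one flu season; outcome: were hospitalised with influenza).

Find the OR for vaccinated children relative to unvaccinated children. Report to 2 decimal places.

odds, vaccinated children = 0.01300/0.98700 = 0.01317
odds, unvaccinated children = 0.04300/0.95700 = 0.04493
OR = 0.01317 / 0.04493 = 0.29

0.29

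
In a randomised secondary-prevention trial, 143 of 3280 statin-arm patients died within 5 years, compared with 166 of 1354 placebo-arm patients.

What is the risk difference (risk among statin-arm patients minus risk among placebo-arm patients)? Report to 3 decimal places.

-0.079

risk, statin-arm patients = 143/3280 = 0.04360
risk, placebo-arm patients = 166/1354 = 0.12260
risk difference = 0.04360 − 0.12260 = -0.079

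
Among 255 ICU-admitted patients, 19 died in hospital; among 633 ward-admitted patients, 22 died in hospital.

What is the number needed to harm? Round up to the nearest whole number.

26

risk, ICU-admitted patients = 19/255 = 0.074510
risk, ward-admitted patients = 22/633 = 0.034755
absolute risk difference = 0.039755
1 / 0.039755 = 25.154 → round up → 26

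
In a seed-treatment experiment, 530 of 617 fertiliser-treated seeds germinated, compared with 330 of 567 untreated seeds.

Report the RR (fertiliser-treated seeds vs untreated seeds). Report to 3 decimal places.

RR = 1.476

risk, fertiliser-treated seeds = 530/617 = 0.8590
risk, untreated seeds = 330/567 = 0.5820
RR = 0.8590 / 0.5820 = 1.476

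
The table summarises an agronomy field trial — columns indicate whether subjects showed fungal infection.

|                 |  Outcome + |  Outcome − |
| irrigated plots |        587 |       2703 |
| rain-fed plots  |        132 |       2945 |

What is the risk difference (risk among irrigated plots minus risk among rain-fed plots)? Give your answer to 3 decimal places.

risk, irrigated plots = 587/3290 = 0.17842
risk, rain-fed plots = 132/3077 = 0.04290
risk difference = 0.17842 − 0.04290 = 0.136

RD = 0.136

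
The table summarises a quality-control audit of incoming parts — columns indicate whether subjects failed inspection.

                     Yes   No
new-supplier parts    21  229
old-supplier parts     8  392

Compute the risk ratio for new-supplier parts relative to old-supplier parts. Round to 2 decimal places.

risk, new-supplier parts = 21/250 = 0.08400
risk, old-supplier parts = 8/400 = 0.02000
RR = 0.08400 / 0.02000 = 4.20

4.20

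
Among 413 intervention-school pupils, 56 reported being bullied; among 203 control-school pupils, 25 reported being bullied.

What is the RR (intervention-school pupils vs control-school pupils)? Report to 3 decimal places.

risk, intervention-school pupils = 56/413 = 0.1356
risk, control-school pupils = 25/203 = 0.1232
RR = 0.1356 / 0.1232 = 1.101

RR ≈ 1.101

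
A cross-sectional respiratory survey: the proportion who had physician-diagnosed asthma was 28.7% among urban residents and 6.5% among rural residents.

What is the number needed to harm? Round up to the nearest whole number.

absolute risk difference = 0.222000
1 / 0.222000 = 4.505 → round up → 5

NNH: 5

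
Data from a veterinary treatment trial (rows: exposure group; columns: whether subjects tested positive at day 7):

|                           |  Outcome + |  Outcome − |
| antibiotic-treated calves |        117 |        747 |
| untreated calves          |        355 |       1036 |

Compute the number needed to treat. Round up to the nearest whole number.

risk, antibiotic-treated calves = 117/864 = 0.135417
risk, untreated calves = 355/1391 = 0.255212
absolute risk difference = 0.119795
1 / 0.119795 = 8.348 → round up → 9

NNT = 9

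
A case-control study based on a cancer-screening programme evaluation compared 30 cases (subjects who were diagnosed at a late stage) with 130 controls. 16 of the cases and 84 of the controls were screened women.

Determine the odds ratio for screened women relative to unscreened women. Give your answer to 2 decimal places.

OR = (16 × 46) / (84 × 14) = 736/1176 ≈ 0.63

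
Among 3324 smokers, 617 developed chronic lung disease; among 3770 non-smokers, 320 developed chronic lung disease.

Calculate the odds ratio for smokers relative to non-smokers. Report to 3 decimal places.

OR = (617 × 3450) / (2707 × 320) = 2128650/866240 ≈ 2.457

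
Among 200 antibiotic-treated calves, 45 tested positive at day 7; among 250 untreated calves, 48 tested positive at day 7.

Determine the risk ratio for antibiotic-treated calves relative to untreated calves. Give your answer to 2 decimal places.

RR = 1.17

risk, antibiotic-treated calves = 45/200 = 0.2250
risk, untreated calves = 48/250 = 0.1920
RR = 0.2250 / 0.1920 = 1.17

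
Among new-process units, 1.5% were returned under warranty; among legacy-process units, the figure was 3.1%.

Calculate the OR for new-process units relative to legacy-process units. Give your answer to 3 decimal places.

odds, new-process units = 0.01500/0.98500 = 0.01523
odds, legacy-process units = 0.03100/0.96900 = 0.03199
OR = 0.01523 / 0.03199 = 0.476

OR: 0.476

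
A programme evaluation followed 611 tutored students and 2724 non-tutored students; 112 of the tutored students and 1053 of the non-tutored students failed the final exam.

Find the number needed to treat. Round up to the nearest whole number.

5

risk, tutored students = 112/611 = 0.183306
risk, non-tutored students = 1053/2724 = 0.386564
absolute risk difference = 0.203258
1 / 0.203258 = 4.920 → round up → 5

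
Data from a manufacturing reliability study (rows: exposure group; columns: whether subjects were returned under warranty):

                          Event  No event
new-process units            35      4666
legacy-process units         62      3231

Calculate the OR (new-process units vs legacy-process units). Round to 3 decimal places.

0.391

odds, new-process units = 35/4666 = 0.00750
odds, legacy-process units = 62/3231 = 0.01919
OR = 0.00750 / 0.01919 = 0.391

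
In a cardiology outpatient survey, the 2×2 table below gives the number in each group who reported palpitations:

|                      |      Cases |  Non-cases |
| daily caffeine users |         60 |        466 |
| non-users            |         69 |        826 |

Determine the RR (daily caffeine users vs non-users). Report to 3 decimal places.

risk, daily caffeine users = 60/526 = 0.1141
risk, non-users = 69/895 = 0.0771
RR = 0.1141 / 0.0771 = 1.480

1.480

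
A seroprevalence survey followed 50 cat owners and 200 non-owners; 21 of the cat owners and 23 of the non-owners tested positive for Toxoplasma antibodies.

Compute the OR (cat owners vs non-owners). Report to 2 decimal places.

OR = (21 × 177) / (29 × 23) = 3717/667 ≈ 5.57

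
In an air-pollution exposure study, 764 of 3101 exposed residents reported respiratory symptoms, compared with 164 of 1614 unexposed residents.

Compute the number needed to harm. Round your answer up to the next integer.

risk, exposed residents = 764/3101 = 0.246372
risk, unexposed residents = 164/1614 = 0.101611
absolute risk difference = 0.144761
1 / 0.144761 = 6.908 → round up → 7

NNH: 7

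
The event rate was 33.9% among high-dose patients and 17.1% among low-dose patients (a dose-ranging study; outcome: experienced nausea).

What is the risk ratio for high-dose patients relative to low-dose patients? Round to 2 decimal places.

RR = 0.3390 / 0.1710 = 1.98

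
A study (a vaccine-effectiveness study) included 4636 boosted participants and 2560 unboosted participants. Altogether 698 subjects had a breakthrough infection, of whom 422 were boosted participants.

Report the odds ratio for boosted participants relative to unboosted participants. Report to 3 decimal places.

boosted participants without the outcome: 4636 − 422 = 4214
unboosted participants with the outcome: 698 − 422 = 276
unboosted participants without the outcome: 2560 − 276 = 2284
odds, boosted participants = 422/4214 = 0.1001
odds, unboosted participants = 276/2284 = 0.1208
OR = 0.1001 / 0.1208 = 0.829

0.829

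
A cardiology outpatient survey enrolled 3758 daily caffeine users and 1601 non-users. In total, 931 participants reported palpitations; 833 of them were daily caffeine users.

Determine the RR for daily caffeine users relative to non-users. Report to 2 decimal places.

daily caffeine users without the outcome: 3758 − 833 = 2925
non-users with the outcome: 931 − 833 = 98
non-users without the outcome: 1601 − 98 = 1503
risk, daily caffeine users = 833/3758 = 0.2217
risk, non-users = 98/1601 = 0.0612
RR = 0.2217 / 0.0612 = 3.62

3.62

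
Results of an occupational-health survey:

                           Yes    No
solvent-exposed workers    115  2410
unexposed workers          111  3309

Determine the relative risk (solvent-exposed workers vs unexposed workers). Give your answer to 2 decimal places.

risk, solvent-exposed workers = 115/2525 = 0.04554
risk, unexposed workers = 111/3420 = 0.03246
RR = 0.04554 / 0.03246 = 1.40

RR = 1.40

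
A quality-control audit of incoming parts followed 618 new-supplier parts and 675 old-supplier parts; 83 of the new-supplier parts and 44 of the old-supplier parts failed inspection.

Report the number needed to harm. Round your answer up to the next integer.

15

risk, new-supplier parts = 83/618 = 0.134304
risk, old-supplier parts = 44/675 = 0.065185
absolute risk difference = 0.069119
1 / 0.069119 = 14.468 → round up → 15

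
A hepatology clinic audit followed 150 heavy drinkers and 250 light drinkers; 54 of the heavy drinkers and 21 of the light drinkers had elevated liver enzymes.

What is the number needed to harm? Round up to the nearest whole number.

4

risk, heavy drinkers = 54/150 = 0.360000
risk, light drinkers = 21/250 = 0.084000
absolute risk difference = 0.276000
1 / 0.276000 = 3.623 → round up → 4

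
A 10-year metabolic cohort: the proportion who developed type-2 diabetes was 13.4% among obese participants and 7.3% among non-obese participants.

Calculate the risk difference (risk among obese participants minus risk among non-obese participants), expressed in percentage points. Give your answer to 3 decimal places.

risk difference = 0.1340 − 0.0730 = 0.0610 → 6.100 percentage points

6.100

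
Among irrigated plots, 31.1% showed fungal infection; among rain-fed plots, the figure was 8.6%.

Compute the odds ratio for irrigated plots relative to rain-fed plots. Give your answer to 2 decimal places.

OR = 4.80

odds, irrigated plots = 0.3110/0.6890 = 0.4514
odds, rain-fed plots = 0.0860/0.9140 = 0.0941
OR = 0.4514 / 0.0941 = 4.80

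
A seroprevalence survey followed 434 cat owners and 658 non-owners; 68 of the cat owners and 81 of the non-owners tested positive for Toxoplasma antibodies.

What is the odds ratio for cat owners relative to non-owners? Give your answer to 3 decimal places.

OR ≈ 1.323

odds, cat owners = 68/366 = 0.1858
odds, non-owners = 81/577 = 0.1404
OR = 0.1858 / 0.1404 = 1.323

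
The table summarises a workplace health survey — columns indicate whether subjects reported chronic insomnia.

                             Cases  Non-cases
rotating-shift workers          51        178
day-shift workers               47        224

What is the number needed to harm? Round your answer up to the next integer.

risk, rotating-shift workers = 51/229 = 0.222707
risk, day-shift workers = 47/271 = 0.173432
absolute risk difference = 0.049276
1 / 0.049276 = 20.294 → round up → 21

NNH ≈ 21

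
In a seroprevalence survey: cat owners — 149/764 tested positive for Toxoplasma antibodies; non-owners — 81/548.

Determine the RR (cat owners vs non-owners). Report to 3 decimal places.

RR = 1.319

risk, cat owners = 149/764 = 0.1950
risk, non-owners = 81/548 = 0.1478
RR = 0.1950 / 0.1478 = 1.319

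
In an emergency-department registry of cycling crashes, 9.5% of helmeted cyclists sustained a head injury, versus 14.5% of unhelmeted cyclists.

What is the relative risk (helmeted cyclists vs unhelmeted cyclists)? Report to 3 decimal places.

RR = 0.0950 / 0.1450 = 0.655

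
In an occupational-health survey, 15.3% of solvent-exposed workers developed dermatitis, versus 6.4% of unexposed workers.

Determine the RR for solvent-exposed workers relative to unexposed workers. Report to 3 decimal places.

RR = 0.1530 / 0.0640 = 2.391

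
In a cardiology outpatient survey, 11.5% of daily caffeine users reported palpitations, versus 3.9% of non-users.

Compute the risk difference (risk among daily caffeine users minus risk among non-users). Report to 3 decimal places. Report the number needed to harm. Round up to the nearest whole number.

RD = 0.076; NNH = 14

risk difference = 0.11500 − 0.03900 = 0.076
absolute risk difference = 0.076000
1 / 0.076000 = 13.158 → round up → 14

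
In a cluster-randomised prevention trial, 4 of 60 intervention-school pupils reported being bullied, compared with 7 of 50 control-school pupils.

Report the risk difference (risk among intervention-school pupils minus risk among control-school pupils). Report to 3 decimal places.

RD ≈ -0.073

risk, intervention-school pupils = 4/60 = 0.0667
risk, control-school pupils = 7/50 = 0.1400
risk difference = 0.0667 − 0.1400 = -0.073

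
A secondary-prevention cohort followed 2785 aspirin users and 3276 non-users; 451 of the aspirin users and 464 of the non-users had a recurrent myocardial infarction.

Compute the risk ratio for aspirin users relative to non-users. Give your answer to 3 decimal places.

risk, aspirin users = 451/2785 = 0.1619
risk, non-users = 464/3276 = 0.1416
RR = 0.1619 / 0.1416 = 1.143

RR = 1.143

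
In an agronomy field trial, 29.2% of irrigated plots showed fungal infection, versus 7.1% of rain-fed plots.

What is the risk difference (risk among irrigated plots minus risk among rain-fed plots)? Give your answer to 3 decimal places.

risk difference = 0.2920 − 0.0710 = 0.221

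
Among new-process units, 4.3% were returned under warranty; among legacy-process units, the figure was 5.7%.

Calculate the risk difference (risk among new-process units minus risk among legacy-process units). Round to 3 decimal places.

risk difference = 0.04300 − 0.05700 = -0.014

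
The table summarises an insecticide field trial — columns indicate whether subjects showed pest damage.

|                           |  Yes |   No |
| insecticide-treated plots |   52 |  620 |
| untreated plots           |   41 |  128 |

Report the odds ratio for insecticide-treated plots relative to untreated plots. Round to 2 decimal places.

OR = (52 × 128) / (620 × 41) = 6656/25420 ≈ 0.26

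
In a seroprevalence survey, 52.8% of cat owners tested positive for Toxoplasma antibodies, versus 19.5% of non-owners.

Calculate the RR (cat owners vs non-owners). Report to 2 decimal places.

RR = 0.5280 / 0.1950 = 2.71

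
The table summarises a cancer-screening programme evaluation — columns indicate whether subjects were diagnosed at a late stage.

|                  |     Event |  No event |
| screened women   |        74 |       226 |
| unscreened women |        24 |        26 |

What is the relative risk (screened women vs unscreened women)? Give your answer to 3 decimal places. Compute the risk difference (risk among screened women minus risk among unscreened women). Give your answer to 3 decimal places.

risk, screened women = 74/300 = 0.2467
risk, unscreened women = 24/50 = 0.4800
RR = 0.2467 / 0.4800 = 0.514
risk difference = 0.2467 − 0.4800 = -0.233

RR = 0.514; RD = -0.233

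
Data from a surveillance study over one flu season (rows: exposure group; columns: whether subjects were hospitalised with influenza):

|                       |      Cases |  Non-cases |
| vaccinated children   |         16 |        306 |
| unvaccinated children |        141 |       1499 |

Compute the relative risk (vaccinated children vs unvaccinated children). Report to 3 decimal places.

0.578

risk, vaccinated children = 16/322 = 0.04969
risk, unvaccinated children = 141/1640 = 0.08598
RR = 0.04969 / 0.08598 = 0.578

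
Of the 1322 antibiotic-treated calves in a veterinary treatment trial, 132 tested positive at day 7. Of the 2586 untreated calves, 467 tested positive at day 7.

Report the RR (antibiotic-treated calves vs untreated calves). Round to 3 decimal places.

risk, antibiotic-treated calves = 132/1322 = 0.0998
risk, untreated calves = 467/2586 = 0.1806
RR = 0.0998 / 0.1806 = 0.553

RR: 0.553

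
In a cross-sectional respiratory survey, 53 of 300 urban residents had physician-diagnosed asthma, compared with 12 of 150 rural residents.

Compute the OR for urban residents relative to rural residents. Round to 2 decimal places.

OR = (53 × 138) / (247 × 12) = 7314/2964 ≈ 2.47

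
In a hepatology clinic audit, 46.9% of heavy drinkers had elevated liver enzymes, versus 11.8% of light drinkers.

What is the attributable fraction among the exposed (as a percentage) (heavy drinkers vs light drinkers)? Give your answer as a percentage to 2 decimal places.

AR% = (0.4690 − 0.1180) / 0.4690 = 0.7484 → 74.84%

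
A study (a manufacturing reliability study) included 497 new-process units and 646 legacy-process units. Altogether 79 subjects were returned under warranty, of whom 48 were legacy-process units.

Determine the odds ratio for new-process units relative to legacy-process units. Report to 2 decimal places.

new-process units with the outcome: 79 − 48 = 31
new-process units without the outcome: 497 − 31 = 466
legacy-process units without the outcome: 646 − 48 = 598
odds, new-process units = 31/466 = 0.0665
odds, legacy-process units = 48/598 = 0.0803
OR = 0.0665 / 0.0803 = 0.83

OR: 0.83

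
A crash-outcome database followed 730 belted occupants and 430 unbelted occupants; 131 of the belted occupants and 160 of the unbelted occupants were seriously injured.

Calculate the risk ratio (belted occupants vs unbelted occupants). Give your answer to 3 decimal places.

RR = 0.482

risk, belted occupants = 131/730 = 0.1795
risk, unbelted occupants = 160/430 = 0.3721
RR = 0.1795 / 0.3721 = 0.482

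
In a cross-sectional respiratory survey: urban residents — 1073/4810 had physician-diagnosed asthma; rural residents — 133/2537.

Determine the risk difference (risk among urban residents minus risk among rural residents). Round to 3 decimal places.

0.171

risk, urban residents = 1073/4810 = 0.2231
risk, rural residents = 133/2537 = 0.0524
risk difference = 0.2231 − 0.0524 = 0.171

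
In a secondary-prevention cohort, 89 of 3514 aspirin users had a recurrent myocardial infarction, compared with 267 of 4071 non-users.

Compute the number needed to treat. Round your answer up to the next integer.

risk, aspirin users = 89/3514 = 0.025327
risk, non-users = 267/4071 = 0.065586
absolute risk difference = 0.040259
1 / 0.040259 = 24.839 → round up → 25

NNT: 25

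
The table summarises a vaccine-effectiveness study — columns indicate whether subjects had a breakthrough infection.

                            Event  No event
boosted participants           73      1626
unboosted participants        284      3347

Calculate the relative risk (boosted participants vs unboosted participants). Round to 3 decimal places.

0.549

risk, boosted participants = 73/1699 = 0.04297
risk, unboosted participants = 284/3631 = 0.07822
RR = 0.04297 / 0.07822 = 0.549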